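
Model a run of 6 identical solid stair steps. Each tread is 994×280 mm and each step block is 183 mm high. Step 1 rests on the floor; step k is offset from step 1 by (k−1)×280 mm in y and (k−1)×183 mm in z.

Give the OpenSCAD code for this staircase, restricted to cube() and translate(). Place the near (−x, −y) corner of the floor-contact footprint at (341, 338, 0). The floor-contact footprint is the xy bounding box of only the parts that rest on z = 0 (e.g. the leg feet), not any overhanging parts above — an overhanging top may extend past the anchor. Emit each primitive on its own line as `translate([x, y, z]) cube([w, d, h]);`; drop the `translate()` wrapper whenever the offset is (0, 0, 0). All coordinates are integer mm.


translate([341, 338, 0]) cube([994, 280, 183]);
translate([341, 618, 183]) cube([994, 280, 183]);
translate([341, 898, 366]) cube([994, 280, 183]);
translate([341, 1178, 549]) cube([994, 280, 183]);
translate([341, 1458, 732]) cube([994, 280, 183]);
translate([341, 1738, 915]) cube([994, 280, 183]);


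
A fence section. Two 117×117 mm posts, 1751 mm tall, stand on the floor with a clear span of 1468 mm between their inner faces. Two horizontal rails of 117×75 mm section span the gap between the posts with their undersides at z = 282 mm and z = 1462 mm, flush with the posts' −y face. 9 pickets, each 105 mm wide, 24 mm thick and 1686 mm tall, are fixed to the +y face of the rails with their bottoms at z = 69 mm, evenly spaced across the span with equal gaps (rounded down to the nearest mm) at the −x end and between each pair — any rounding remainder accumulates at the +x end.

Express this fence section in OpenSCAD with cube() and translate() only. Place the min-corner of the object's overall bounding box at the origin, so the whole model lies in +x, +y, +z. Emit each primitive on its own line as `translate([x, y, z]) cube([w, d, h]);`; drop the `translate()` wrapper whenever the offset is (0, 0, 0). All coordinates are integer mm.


cube([117, 117, 1751]);
translate([1585, 0, 0]) cube([117, 117, 1751]);
translate([117, 0, 282]) cube([1468, 117, 75]);
translate([117, 0, 1462]) cube([1468, 117, 75]);
translate([169, 117, 69]) cube([105, 24, 1686]);
translate([326, 117, 69]) cube([105, 24, 1686]);
translate([483, 117, 69]) cube([105, 24, 1686]);
translate([640, 117, 69]) cube([105, 24, 1686]);
translate([797, 117, 69]) cube([105, 24, 1686]);
translate([954, 117, 69]) cube([105, 24, 1686]);
translate([1111, 117, 69]) cube([105, 24, 1686]);
translate([1268, 117, 69]) cube([105, 24, 1686]);
translate([1425, 117, 69]) cube([105, 24, 1686]);


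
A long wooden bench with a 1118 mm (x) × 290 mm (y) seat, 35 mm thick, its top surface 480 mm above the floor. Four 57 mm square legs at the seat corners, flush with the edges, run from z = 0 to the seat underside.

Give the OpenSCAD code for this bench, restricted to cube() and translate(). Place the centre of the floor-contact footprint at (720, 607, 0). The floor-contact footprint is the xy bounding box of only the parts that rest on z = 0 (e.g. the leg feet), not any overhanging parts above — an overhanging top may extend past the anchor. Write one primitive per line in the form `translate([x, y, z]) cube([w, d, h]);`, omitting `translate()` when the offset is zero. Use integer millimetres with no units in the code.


// leg_h = 480 − 35 = 445
translate([161, 462, 445]) cube([1118, 290, 35]);
translate([161, 462, 0]) cube([57, 57, 445]);
translate([161, 695, 0]) cube([57, 57, 445]);
translate([1222, 462, 0]) cube([57, 57, 445]);
translate([1222, 695, 0]) cube([57, 57, 445]);


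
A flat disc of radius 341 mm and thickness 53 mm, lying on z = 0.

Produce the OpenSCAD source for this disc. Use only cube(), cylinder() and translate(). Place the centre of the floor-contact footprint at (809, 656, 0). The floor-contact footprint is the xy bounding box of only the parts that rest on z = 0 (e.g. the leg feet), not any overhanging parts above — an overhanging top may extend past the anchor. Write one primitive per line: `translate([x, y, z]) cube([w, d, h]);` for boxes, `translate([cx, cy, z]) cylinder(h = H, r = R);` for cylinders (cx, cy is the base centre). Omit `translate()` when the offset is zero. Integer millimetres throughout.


translate([809, 656, 0]) cylinder(h = 53, r = 341);


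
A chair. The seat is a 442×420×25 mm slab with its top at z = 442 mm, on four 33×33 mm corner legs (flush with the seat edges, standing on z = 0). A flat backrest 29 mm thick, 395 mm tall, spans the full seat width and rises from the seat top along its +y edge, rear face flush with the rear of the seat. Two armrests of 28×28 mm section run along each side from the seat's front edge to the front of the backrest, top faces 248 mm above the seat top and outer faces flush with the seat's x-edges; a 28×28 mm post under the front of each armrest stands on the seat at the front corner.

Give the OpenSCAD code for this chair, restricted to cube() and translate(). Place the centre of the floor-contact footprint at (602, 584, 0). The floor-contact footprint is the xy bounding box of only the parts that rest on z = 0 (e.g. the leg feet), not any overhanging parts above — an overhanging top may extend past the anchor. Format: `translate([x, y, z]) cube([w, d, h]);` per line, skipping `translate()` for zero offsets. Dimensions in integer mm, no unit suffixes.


translate([381, 374, 417]) cube([442, 420, 25]);
translate([381, 374, 0]) cube([33, 33, 417]);
translate([790, 374, 0]) cube([33, 33, 417]);
translate([381, 761, 0]) cube([33, 33, 417]);
translate([790, 761, 0]) cube([33, 33, 417]);
translate([381, 765, 442]) cube([442, 29, 395]);
translate([381, 374, 662]) cube([28, 391, 28]);
translate([795, 374, 662]) cube([28, 391, 28]);
translate([381, 374, 442]) cube([28, 28, 220]);
translate([795, 374, 442]) cube([28, 28, 220]);


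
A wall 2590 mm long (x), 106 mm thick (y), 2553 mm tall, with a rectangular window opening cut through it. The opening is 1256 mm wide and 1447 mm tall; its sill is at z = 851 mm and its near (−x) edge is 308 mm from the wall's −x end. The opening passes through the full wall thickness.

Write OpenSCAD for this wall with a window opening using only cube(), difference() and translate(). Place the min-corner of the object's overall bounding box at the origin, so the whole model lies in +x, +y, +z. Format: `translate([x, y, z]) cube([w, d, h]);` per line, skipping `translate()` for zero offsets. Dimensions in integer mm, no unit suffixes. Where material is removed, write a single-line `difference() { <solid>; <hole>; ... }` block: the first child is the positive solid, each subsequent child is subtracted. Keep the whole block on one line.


difference() { cube([2590, 106, 2553]); translate([308, 0, 851]) cube([1256, 106, 1447]); }


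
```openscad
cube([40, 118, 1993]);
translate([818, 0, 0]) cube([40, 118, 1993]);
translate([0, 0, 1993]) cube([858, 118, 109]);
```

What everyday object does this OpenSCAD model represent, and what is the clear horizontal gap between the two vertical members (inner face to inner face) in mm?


A door frame. The clear opening width is 778 mm.

Two 1993 mm tall posts with a header on top — a door frame. The left jamb is 40 mm wide at x = 0; the right jamb starts at x = 818. The clear opening is 818 − 40 = 778 mm.


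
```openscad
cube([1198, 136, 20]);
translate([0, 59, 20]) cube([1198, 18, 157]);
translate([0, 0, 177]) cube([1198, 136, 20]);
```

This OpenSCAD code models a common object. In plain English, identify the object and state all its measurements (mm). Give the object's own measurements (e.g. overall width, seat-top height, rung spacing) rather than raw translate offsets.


An I-beam lying along x, 1198 mm long. Overall section height 197 mm. Two flanges 136 mm wide (y) and 20 mm thick, one on the floor and one at the top; a web 18 mm thick runs between them, centred on the flange width.


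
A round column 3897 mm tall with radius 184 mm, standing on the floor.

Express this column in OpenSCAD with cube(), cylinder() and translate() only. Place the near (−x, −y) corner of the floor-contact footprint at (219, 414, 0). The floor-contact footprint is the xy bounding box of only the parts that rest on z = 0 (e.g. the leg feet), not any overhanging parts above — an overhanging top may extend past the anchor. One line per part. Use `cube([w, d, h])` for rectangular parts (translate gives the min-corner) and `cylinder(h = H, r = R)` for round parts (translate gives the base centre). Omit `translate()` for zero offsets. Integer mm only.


translate([403, 598, 0]) cylinder(h = 3897, r = 184);


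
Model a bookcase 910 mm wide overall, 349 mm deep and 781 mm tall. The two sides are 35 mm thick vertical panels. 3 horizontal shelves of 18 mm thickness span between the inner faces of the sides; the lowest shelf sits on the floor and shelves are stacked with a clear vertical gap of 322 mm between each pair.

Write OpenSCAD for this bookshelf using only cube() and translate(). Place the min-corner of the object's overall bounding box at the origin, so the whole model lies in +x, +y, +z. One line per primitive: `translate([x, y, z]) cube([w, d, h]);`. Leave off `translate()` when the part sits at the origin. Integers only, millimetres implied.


cube([35, 349, 781]);
translate([875, 0, 0]) cube([35, 349, 781]);
translate([35, 0, 0]) cube([840, 349, 18]);
translate([35, 0, 340]) cube([840, 349, 18]);
translate([35, 0, 680]) cube([840, 349, 18]);


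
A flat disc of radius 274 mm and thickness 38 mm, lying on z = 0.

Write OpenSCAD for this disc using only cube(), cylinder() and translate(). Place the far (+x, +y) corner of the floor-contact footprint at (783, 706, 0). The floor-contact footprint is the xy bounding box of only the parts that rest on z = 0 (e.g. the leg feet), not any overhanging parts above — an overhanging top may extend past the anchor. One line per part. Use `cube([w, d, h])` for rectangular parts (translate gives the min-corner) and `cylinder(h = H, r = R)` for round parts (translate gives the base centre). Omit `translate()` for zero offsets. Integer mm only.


translate([509, 432, 0]) cylinder(h = 38, r = 274);


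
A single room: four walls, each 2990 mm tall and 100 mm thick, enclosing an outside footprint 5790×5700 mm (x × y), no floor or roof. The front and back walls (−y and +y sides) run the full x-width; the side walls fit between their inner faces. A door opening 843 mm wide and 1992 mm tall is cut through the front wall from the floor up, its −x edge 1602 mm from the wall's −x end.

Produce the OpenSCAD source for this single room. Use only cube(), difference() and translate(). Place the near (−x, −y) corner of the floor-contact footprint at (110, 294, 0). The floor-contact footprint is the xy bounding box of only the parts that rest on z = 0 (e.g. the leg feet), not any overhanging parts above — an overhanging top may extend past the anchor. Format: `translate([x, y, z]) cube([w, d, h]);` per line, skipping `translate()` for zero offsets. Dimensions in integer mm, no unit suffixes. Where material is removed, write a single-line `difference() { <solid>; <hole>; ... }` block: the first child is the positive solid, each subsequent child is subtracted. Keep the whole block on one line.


difference() { translate([110, 294, 0]) cube([5790, 100, 2990]); translate([1712, 294, 0]) cube([843, 100, 1992]); }
translate([110, 5894, 0]) cube([5790, 100, 2990]);
translate([110, 394, 0]) cube([100, 5500, 2990]);
translate([5800, 394, 0]) cube([100, 5500, 2990]);


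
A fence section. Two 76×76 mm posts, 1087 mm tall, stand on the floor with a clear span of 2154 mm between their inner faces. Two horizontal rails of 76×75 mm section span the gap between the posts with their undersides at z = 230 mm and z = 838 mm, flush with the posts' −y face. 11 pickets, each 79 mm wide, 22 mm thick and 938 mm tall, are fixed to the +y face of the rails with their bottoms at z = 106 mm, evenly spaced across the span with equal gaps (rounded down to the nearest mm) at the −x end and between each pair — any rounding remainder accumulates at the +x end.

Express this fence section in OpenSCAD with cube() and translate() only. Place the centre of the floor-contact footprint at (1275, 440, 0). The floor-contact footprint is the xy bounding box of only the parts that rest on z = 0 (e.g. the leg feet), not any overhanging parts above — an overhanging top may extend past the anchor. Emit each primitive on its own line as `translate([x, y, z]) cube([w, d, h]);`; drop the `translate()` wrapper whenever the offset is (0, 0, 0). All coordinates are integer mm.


translate([122, 402, 0]) cube([76, 76, 1087]);
translate([2352, 402, 0]) cube([76, 76, 1087]);
translate([198, 402, 230]) cube([2154, 76, 75]);
translate([198, 402, 838]) cube([2154, 76, 75]);
translate([305, 478, 106]) cube([79, 22, 938]);
translate([491, 478, 106]) cube([79, 22, 938]);
translate([677, 478, 106]) cube([79, 22, 938]);
translate([863, 478, 106]) cube([79, 22, 938]);
translate([1049, 478, 106]) cube([79, 22, 938]);
translate([1235, 478, 106]) cube([79, 22, 938]);
translate([1421, 478, 106]) cube([79, 22, 938]);
translate([1607, 478, 106]) cube([79, 22, 938]);
translate([1793, 478, 106]) cube([79, 22, 938]);
translate([1979, 478, 106]) cube([79, 22, 938]);
translate([2165, 478, 106]) cube([79, 22, 938]);


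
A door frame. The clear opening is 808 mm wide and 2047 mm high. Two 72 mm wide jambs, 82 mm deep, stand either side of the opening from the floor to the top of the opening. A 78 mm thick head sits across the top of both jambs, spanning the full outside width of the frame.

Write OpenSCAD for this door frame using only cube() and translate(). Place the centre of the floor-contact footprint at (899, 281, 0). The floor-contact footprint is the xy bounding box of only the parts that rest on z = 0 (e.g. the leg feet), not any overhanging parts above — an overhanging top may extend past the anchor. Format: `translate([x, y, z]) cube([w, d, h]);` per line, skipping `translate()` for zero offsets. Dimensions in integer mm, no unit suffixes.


translate([423, 240, 0]) cube([72, 82, 2047]);
translate([1303, 240, 0]) cube([72, 82, 2047]);
translate([423, 240, 2047]) cube([952, 82, 78]);


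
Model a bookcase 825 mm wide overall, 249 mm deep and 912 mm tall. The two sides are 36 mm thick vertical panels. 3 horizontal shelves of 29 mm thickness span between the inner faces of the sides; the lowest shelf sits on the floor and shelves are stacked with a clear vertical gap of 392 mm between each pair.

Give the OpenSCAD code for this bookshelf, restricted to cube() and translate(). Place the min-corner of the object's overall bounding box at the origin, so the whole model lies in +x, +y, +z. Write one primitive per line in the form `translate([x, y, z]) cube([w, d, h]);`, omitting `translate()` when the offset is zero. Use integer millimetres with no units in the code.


cube([36, 249, 912]);
translate([789, 0, 0]) cube([36, 249, 912]);
translate([36, 0, 0]) cube([753, 249, 29]);
translate([36, 0, 421]) cube([753, 249, 29]);
translate([36, 0, 842]) cube([753, 249, 29]);


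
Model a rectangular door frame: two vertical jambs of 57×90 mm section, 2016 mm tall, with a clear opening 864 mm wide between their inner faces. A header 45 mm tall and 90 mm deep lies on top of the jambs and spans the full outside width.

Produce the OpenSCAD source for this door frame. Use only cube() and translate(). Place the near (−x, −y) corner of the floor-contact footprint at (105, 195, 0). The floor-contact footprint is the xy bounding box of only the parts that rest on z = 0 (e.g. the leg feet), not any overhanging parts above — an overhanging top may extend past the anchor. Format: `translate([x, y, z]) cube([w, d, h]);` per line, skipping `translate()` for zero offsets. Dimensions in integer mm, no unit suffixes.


translate([105, 195, 0]) cube([57, 90, 2016]);
translate([1026, 195, 0]) cube([57, 90, 2016]);
translate([105, 195, 2016]) cube([978, 90, 45]);


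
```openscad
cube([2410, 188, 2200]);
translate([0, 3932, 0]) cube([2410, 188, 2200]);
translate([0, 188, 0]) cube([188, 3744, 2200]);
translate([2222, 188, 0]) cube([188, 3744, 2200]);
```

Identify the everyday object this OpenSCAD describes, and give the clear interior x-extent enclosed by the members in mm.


A house (or room) frame. The interior width is 2034 mm.

Four 2200 mm walls enclosing a rectangle with no floor or roof — a room or house frame. Outside width is 2410 mm and wall thickness is 188 mm, so the interior width is 2410 − 2 × 188 = 2034 mm.


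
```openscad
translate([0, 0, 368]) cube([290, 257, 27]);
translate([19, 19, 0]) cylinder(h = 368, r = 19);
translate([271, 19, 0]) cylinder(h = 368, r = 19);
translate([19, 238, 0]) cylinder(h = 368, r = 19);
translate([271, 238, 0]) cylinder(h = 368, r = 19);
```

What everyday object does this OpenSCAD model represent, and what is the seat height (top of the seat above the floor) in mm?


A stool. The seat height is 395 mm.

A 290×257×27 slab at z = 368 on four corner cylinders — a stool. The seat top is 368 + 27 = 395 mm.


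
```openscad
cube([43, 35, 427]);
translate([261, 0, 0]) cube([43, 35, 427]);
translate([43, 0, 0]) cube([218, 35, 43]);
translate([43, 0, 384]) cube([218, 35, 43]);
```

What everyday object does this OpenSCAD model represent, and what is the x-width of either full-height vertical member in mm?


A picture frame. The border width is 43 mm.

Four thin pieces enclosing a rectangular opening — a picture frame. The two full-height stiles are 427 mm tall; the top rail sits at z = 384 and is 43 mm tall, so the border above the opening is 427 − 384 = 43 mm, matching the stile x-width.


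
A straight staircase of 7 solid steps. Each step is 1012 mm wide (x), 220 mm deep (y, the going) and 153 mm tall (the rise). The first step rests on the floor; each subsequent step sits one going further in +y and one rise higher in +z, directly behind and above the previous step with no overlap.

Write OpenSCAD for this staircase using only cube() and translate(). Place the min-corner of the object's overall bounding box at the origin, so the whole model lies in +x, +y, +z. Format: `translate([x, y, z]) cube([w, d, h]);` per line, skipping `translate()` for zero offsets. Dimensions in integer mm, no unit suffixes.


cube([1012, 220, 153]);
translate([0, 220, 153]) cube([1012, 220, 153]);
translate([0, 440, 306]) cube([1012, 220, 153]);
translate([0, 660, 459]) cube([1012, 220, 153]);
translate([0, 880, 612]) cube([1012, 220, 153]);
translate([0, 1100, 765]) cube([1012, 220, 153]);
translate([0, 1320, 918]) cube([1012, 220, 153]);


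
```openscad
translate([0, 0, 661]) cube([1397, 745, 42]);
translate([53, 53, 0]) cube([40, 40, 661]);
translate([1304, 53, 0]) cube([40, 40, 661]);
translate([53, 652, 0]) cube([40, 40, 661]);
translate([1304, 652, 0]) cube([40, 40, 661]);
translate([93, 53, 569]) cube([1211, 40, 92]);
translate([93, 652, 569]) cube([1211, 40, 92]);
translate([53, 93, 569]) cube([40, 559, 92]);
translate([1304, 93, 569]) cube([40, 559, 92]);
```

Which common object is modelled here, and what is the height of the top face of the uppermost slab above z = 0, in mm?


A table. The table height is 703 mm.

A 1397×745×42 slab sits at z = 661 on four 40 mm square posts — a table. The top surface is at 661 + 42 = 703 mm.


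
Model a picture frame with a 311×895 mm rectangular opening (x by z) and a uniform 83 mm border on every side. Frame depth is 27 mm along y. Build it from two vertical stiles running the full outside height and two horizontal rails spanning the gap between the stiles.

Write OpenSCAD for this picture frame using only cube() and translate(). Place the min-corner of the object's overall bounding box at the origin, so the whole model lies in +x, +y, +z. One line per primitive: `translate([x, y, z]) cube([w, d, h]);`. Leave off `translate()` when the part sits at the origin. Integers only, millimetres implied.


cube([83, 27, 1061]);
translate([394, 0, 0]) cube([83, 27, 1061]);
translate([83, 0, 0]) cube([311, 27, 83]);
translate([83, 0, 978]) cube([311, 27, 83]);


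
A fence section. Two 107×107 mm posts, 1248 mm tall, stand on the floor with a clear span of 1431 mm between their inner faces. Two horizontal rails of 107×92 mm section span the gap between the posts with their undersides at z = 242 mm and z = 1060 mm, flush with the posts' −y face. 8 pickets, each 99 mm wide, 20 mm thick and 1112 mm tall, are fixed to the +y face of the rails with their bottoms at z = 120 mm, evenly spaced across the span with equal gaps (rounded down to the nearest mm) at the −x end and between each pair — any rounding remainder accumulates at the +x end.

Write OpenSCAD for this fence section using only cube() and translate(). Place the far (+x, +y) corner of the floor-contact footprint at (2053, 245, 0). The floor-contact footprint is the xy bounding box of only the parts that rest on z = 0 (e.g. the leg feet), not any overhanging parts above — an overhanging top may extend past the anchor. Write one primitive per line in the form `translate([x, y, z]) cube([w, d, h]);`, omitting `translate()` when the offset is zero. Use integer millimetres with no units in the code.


translate([408, 138, 0]) cube([107, 107, 1248]);
translate([1946, 138, 0]) cube([107, 107, 1248]);
translate([515, 138, 242]) cube([1431, 107, 92]);
translate([515, 138, 1060]) cube([1431, 107, 92]);
translate([586, 245, 120]) cube([99, 20, 1112]);
translate([756, 245, 120]) cube([99, 20, 1112]);
translate([926, 245, 120]) cube([99, 20, 1112]);
translate([1096, 245, 120]) cube([99, 20, 1112]);
translate([1266, 245, 120]) cube([99, 20, 1112]);
translate([1436, 245, 120]) cube([99, 20, 1112]);
translate([1606, 245, 120]) cube([99, 20, 1112]);
translate([1776, 245, 120]) cube([99, 20, 1112]);


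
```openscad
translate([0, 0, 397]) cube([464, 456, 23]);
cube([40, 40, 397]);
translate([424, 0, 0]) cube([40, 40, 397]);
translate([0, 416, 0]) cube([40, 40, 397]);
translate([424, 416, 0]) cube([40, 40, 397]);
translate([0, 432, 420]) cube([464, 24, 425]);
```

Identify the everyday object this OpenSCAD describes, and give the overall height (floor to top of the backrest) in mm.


A chair. The overall height is 845 mm.

A slab on four corner posts with a tall panel at the back — a chair. The seat slab sits at z = 397 with thickness 23, and the 425 mm backrest starts at the seat top, so the overall height is 397 + 23 + 425 = 845 mm.


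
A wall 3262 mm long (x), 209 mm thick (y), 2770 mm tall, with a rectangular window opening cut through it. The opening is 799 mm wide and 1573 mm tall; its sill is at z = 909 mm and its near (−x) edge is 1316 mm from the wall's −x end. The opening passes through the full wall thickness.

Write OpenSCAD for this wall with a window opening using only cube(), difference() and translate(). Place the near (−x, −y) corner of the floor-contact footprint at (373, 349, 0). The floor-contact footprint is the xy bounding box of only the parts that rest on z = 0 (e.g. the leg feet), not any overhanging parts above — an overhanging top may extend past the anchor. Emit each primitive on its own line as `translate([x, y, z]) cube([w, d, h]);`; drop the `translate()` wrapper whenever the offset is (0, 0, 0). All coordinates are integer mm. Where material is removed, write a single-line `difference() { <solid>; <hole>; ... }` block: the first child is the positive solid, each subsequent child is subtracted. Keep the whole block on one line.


difference() { translate([373, 349, 0]) cube([3262, 209, 2770]); translate([1689, 349, 909]) cube([799, 209, 1573]); }


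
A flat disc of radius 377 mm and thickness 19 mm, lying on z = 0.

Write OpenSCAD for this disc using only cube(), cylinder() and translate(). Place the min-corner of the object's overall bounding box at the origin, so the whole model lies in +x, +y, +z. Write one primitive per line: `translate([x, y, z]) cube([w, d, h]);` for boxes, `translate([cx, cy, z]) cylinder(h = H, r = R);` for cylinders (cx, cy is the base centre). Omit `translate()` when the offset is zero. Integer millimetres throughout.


translate([377, 377, 0]) cylinder(h = 19, r = 377);


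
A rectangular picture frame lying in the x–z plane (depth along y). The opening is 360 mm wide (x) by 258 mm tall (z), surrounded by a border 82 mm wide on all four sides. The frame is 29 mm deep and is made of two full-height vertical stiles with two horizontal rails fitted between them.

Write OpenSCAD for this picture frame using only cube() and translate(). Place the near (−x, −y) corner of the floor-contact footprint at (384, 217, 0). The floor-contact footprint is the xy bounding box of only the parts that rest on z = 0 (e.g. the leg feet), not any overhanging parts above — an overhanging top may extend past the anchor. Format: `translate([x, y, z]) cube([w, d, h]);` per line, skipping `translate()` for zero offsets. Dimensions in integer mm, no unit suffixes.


translate([384, 217, 0]) cube([82, 29, 422]);
translate([826, 217, 0]) cube([82, 29, 422]);
translate([466, 217, 0]) cube([360, 29, 82]);
translate([466, 217, 340]) cube([360, 29, 82]);


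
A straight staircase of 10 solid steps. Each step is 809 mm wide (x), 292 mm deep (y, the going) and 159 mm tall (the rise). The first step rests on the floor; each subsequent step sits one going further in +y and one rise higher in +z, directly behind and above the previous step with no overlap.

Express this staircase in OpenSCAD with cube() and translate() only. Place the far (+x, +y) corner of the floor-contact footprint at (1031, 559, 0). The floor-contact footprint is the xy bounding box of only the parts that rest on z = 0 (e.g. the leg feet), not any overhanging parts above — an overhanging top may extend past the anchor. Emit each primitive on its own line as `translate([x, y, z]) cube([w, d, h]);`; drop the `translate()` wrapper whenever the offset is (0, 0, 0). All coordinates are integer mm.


translate([222, 267, 0]) cube([809, 292, 159]);
translate([222, 559, 159]) cube([809, 292, 159]);
translate([222, 851, 318]) cube([809, 292, 159]);
translate([222, 1143, 477]) cube([809, 292, 159]);
translate([222, 1435, 636]) cube([809, 292, 159]);
translate([222, 1727, 795]) cube([809, 292, 159]);
translate([222, 2019, 954]) cube([809, 292, 159]);
translate([222, 2311, 1113]) cube([809, 292, 159]);
translate([222, 2603, 1272]) cube([809, 292, 159]);
translate([222, 2895, 1431]) cube([809, 292, 159]);


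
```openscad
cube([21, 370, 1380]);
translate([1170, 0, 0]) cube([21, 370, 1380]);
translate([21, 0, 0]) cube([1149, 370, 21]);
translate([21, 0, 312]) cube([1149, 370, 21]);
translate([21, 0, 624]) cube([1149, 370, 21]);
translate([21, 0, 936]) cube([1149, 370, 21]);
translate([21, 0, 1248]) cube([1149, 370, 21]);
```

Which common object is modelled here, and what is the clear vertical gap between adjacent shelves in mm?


A bookshelf. The clear shelf gap is 291 mm.

Two tall side panels with 5 horizontal boards between them — a bookshelf. The first two shelf undersides are at z = 0 and z = 312; with shelf thickness 21, the clear gap is 312 − 0 − 21 = 291 mm.


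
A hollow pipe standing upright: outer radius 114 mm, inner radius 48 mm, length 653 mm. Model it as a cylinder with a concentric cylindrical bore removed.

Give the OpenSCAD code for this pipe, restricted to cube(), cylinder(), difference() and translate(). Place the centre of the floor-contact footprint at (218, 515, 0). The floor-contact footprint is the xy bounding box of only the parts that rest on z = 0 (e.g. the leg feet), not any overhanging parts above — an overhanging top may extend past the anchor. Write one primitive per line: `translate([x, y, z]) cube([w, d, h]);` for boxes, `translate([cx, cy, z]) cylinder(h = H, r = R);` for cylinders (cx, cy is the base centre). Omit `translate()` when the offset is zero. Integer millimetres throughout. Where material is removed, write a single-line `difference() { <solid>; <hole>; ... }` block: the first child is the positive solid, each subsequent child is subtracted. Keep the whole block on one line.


difference() { translate([218, 515, 0]) cylinder(h = 653, r = 114); translate([218, 515, 0]) cylinder(h = 653, r = 48); }


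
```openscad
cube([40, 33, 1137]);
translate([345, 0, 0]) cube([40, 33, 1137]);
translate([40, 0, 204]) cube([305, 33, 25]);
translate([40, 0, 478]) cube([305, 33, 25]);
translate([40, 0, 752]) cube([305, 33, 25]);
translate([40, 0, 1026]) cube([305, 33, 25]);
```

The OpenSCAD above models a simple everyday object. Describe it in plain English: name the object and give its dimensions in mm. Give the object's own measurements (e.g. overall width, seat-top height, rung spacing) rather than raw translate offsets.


A straight ladder. Two 40×33 mm vertical rails, 1137 mm tall, stand 385 mm apart (outside-to-outside) with their front faces coplanar on the −y side. 4 rungs, each 33 mm deep and 25 mm tall, span between the inner faces of the rails, front faces flush with the rails. The lowest rung's underside is at z = 204 mm and rungs are spaced 274 mm apart (underside to underside).


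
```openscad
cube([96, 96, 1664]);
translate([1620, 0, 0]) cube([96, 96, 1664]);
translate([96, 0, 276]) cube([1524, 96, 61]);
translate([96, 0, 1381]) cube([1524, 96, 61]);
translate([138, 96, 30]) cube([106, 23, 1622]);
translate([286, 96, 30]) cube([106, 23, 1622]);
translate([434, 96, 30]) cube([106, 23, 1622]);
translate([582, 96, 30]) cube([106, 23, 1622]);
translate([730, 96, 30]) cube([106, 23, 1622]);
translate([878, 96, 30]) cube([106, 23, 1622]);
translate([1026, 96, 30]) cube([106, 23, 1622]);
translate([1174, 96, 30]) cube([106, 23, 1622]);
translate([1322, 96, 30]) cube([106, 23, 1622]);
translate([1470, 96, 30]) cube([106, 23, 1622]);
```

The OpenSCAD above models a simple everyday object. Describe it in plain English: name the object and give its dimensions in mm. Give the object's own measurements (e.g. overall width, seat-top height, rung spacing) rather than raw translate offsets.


A fence section. Two 96×96 mm posts, 1664 mm tall, stand on the floor with a clear span of 1524 mm between their inner faces. Two horizontal rails of 96×61 mm section span the gap between the posts with their undersides at z = 276 mm and z = 1381 mm, flush with the posts' −y face. 10 pickets, each 106 mm wide, 23 mm thick and 1622 mm tall, are fixed to the +y face of the rails with their bottoms at z = 30 mm, spaced across the span with a 42 mm gap after the −x post and between neighbouring pickets, with 44 mm left before the +x post.


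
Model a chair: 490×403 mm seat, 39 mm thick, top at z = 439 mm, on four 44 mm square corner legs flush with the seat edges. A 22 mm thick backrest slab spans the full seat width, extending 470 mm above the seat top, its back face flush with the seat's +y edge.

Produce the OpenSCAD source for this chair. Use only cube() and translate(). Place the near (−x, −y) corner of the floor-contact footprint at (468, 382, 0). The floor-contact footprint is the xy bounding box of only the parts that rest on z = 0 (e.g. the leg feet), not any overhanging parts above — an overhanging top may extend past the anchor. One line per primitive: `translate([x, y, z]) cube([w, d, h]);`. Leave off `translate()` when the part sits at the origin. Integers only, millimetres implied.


translate([468, 382, 400]) cube([490, 403, 39]);
translate([468, 382, 0]) cube([44, 44, 400]);
translate([914, 382, 0]) cube([44, 44, 400]);
translate([468, 741, 0]) cube([44, 44, 400]);
translate([914, 741, 0]) cube([44, 44, 400]);
translate([468, 763, 439]) cube([490, 22, 470]);


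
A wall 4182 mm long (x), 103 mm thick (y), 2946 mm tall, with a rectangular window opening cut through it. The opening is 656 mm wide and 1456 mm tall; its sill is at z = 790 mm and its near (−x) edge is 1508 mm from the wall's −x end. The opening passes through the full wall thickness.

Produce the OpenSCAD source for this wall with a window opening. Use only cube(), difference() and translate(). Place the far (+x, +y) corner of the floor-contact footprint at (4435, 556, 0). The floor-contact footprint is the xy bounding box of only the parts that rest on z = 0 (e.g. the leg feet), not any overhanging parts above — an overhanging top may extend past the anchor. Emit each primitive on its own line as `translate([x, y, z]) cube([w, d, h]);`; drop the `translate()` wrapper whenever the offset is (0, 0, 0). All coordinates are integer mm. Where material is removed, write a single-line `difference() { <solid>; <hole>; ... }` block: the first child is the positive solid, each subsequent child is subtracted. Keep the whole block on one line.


difference() { translate([253, 453, 0]) cube([4182, 103, 2946]); translate([1761, 453, 790]) cube([656, 103, 1456]); }


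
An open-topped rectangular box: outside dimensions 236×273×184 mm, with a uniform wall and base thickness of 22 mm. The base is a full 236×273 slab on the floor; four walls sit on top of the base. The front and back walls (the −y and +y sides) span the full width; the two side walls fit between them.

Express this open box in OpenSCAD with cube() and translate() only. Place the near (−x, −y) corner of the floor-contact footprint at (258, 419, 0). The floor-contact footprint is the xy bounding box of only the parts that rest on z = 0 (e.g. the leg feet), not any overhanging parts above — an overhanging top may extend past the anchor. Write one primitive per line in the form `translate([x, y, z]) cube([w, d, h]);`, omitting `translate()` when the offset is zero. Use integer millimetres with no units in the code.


translate([258, 419, 0]) cube([236, 273, 22]);
translate([258, 419, 22]) cube([236, 22, 162]);
translate([258, 670, 22]) cube([236, 22, 162]);
translate([258, 441, 22]) cube([22, 229, 162]);
translate([472, 441, 22]) cube([22, 229, 162]);


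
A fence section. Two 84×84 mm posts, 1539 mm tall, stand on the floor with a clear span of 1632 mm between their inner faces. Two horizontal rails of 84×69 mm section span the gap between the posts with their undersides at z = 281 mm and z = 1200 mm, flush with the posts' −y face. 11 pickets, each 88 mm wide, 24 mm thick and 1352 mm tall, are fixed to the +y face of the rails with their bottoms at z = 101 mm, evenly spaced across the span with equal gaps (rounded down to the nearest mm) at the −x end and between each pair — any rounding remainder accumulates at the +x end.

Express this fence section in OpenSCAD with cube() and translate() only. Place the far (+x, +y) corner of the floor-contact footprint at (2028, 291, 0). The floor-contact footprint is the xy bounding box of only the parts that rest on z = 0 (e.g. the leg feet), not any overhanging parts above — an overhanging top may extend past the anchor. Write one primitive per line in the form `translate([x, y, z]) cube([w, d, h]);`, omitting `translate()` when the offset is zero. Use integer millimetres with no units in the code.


translate([228, 207, 0]) cube([84, 84, 1539]);
translate([1944, 207, 0]) cube([84, 84, 1539]);
translate([312, 207, 281]) cube([1632, 84, 69]);
translate([312, 207, 1200]) cube([1632, 84, 69]);
translate([367, 291, 101]) cube([88, 24, 1352]);
translate([510, 291, 101]) cube([88, 24, 1352]);
translate([653, 291, 101]) cube([88, 24, 1352]);
translate([796, 291, 101]) cube([88, 24, 1352]);
translate([939, 291, 101]) cube([88, 24, 1352]);
translate([1082, 291, 101]) cube([88, 24, 1352]);
translate([1225, 291, 101]) cube([88, 24, 1352]);
translate([1368, 291, 101]) cube([88, 24, 1352]);
translate([1511, 291, 101]) cube([88, 24, 1352]);
translate([1654, 291, 101]) cube([88, 24, 1352]);
translate([1797, 291, 101]) cube([88, 24, 1352]);


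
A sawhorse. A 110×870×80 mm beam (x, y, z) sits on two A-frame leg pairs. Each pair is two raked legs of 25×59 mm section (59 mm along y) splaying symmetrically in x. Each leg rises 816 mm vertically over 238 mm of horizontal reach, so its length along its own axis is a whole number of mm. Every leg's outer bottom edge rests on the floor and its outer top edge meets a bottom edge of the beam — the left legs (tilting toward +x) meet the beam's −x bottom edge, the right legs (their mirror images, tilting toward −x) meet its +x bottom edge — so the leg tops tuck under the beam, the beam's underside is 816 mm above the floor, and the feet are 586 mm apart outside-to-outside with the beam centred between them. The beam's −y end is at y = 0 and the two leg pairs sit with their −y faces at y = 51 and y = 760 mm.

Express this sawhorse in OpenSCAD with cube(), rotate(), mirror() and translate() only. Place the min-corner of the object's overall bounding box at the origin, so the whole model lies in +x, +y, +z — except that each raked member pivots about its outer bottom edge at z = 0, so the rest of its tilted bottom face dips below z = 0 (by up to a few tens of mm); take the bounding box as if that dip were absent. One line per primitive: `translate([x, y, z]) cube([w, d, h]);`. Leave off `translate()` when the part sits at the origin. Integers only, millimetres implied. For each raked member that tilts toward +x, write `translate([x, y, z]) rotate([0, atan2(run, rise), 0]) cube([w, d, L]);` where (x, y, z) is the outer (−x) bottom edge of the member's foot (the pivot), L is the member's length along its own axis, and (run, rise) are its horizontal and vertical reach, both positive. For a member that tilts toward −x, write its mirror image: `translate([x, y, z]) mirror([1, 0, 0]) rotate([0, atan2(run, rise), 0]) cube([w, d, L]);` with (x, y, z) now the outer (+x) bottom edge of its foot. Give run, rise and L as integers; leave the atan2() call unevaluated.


// leg length = √(238² + 816²) = 850
// right-leg outer foot x = 2·238 + 110 = 586
// beam min-corner = (238, 0, 816)
translate([238, 0, 816]) cube([110, 870, 80]);
translate([0, 51, 0]) rotate([0, atan2(238, 816), 0]) cube([25, 59, 850]);
translate([586, 51, 0]) mirror([1, 0, 0]) rotate([0, atan2(238, 816), 0]) cube([25, 59, 850]);
translate([0, 760, 0]) rotate([0, atan2(238, 816), 0]) cube([25, 59, 850]);
translate([586, 760, 0]) mirror([1, 0, 0]) rotate([0, atan2(238, 816), 0]) cube([25, 59, 850]);


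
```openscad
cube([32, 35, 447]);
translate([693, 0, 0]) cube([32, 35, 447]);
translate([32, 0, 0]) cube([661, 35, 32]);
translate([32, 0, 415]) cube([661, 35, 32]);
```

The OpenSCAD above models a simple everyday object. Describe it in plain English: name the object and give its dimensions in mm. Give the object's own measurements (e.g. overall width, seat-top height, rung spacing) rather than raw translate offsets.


A rectangular picture frame lying in the x–z plane (depth along y). The opening is 661 mm wide (x) by 383 mm tall (z), surrounded by a border 32 mm wide on all four sides. The frame is 35 mm deep and is made of two full-height vertical stiles with two horizontal rails fitted between them.


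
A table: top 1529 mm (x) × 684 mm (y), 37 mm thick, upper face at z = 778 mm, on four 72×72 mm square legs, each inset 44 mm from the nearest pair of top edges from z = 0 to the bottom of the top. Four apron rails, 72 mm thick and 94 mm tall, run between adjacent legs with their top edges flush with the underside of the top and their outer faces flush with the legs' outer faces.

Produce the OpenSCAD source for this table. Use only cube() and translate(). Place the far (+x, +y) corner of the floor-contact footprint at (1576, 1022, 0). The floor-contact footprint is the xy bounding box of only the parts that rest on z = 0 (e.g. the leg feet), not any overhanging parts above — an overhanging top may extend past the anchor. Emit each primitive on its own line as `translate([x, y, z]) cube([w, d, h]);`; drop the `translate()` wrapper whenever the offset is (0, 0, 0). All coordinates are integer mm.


// leg_h = 778 - 37 = 741
// apron z = 741 - 94 = 647
translate([91, 382, 741]) cube([1529, 684, 37]);
translate([135, 426, 0]) cube([72, 72, 741]);
translate([1504, 426, 0]) cube([72, 72, 741]);
translate([135, 950, 0]) cube([72, 72, 741]);
translate([1504, 950, 0]) cube([72, 72, 741]);
translate([207, 426, 647]) cube([1297, 72, 94]);
translate([207, 950, 647]) cube([1297, 72, 94]);
translate([135, 498, 647]) cube([72, 452, 94]);
translate([1504, 498, 647]) cube([72, 452, 94]);
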